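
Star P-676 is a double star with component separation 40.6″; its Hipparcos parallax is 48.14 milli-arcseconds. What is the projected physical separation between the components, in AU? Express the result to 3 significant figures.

d = 1/p = 1/0.04814″ = 20.773 pc.
At distance d (pc), an angle of θ arcsec spans θ·d AU: s = 40.6 × 20.773 = 843.38 AU.

843 AU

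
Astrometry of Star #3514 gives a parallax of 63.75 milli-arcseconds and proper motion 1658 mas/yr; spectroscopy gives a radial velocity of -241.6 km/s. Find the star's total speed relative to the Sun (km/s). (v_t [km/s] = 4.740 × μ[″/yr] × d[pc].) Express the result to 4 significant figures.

d = 1/p = 1/0.06375″ = 15.686 pc.
μ = 1658 mas/yr = 1.658 ″/yr.
v_t = 4.740 μ d = 4.740 × 1.658 × 15.686 = 123.28 km/s.
v = √(v_r² + v_t²) = √((-241.6)² + 123.28²) = √73568.5 = 271.24 km/s.

271.2 km/s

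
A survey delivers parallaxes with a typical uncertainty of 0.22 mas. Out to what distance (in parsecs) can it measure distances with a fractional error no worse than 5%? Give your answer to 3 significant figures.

σ_d/d = σ_p/p, so the condition is σ_p/p ≤ 0.05, i.e. p ≥ σ_p/0.05.
p_min = 0.22/0.05 = 4.4 mas = 0.0044 arcsec.
d_max = 1/p_min = 1/0.0044 = 227.27 pc.

227 pc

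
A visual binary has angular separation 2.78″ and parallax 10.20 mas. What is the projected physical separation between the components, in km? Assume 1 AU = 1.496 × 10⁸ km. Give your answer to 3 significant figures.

d = 1/p = 1/0.01020″ = 98.039 pc.
At distance d (pc), an angle of θ arcsec spans θ·d AU: s = 2.78 × 98.039 = 272.55 AU.
= 272.55 × 1.496 × 10⁸ km = 4.0773 × 10^10 km.

4.08 × 10^10 km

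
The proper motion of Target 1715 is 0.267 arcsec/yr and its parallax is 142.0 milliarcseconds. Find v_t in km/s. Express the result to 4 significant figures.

8.913 km/s

d = 1/p = 1/0.1420″ = 7.0423 pc.
v_t = 4.74 × μ × d = 4.74 × 0.267 × 7.0423 = 8.9126 km/s.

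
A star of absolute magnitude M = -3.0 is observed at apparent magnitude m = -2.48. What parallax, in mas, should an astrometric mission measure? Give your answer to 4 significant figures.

m − M = -2.48 − (-3.0) = 0.52.
d = 10^((m−M)/5 + 1) = 10^1.104 = 12.706 pc.
p = 1/d = 1/12.706 = 0.078703 arcsec = 78.703 mas.

78.70 mas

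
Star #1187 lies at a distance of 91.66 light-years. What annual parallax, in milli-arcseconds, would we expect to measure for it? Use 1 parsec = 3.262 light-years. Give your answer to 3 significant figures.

d = 91.66 ly ÷ 3.262 = 28.099 pc.
p = 1/d = 1/28.099 = 0.035588 arcsec.
= 0.035588 × 1000 = 35.588 mas.

35.6 mas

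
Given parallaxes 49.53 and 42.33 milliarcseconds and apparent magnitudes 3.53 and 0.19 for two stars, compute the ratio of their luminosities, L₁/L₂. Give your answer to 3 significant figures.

L₁/L₂ = 0.0337

d₁ = 1/p₁ = 1/0.04953″ = 20.19 pc; d₂ = 1/p₂ = 1/0.04233″ = 23.624 pc.
M₁ = m₁ − 5 log₁₀ d₁ + 5 = 3.53 − 6.5257 + 5 = 2.0043.
M₂ = 0.19 − 6.8668 + 5 = -1.6768.
L₁/L₂ = 10^(0.4(M₂ − M₁)) = 10^(0.4 × (-3.6811)) = 10^(-1.47244) = 0.033695.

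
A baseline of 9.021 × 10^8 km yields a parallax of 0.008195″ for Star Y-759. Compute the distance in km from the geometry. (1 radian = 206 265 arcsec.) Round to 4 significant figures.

θ = 0.008195″ = 0.008195/206265 = 3.9730 × 10^-8 rad.
d = B/θ = (9.021 × 10^8) / (3.9730 × 10^-8) = 2.2706 × 10^16 km.

2.271 × 10^16 km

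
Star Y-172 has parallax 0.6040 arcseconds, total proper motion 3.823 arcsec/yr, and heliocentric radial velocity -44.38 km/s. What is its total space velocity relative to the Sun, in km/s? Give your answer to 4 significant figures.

53.57 km/s

d = 1/p = 1/0.6040″ = 1.6556 pc.
v_t = 4.740 μ d = 4.740 × 3.823 × 1.6556 = 30.001 km/s.
v = √(v_r² + v_t²) = √((-44.38)² + 30.001²) = √2869.64 = 53.569 km/s.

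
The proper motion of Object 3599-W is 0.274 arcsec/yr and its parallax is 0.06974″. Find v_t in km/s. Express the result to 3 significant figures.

18.6 km/s

d = 1/p = 1/0.06974″ = 14.339 pc.
v_t = 4.74 × μ × d = 4.74 × 0.274 × 14.339 = 18.623 km/s.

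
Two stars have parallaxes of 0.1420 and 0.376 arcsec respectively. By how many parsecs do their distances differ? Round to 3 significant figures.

d_A = 1/0.1420″ = 7.0423 pc; d_B = 1/0.3760″ = 2.6596 pc.
|d_B − d_A| = |2.6596 − 7.0423| = 4.3827 pc.

4.38 pc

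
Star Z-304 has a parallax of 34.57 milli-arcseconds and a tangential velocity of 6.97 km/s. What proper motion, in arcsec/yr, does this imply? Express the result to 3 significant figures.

d = 1/p = 1/0.03457″ = 28.927 pc.
μ = v_t / (4.74 d) = 6.97 / (4.74 × 28.927) = 6.97 / 137.11 = 0.050835 ″/yr.

0.0508 arcsec/yr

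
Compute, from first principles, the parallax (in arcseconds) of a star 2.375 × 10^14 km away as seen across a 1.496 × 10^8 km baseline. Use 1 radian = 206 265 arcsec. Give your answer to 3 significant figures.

0.130 arcsec

θ ≈ B/d = (1.496 × 10^8) / (2.375 × 10^14) = 6.2989 × 10^-7 rad.
In arcseconds: 6.2989 × 10^-7 × 206265 = 0.12992″.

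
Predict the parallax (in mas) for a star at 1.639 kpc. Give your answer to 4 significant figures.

d = 1.639 kpc = 1639 pc.
p = 1/d = 1/1639 = 0.00061013 arcsec.
= 0.00061013 × 1000 = 0.61013 mas.

0.6101 mas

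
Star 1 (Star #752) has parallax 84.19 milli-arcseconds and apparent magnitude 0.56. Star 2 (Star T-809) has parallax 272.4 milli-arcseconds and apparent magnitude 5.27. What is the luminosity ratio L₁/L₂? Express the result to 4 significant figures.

d₁ = 1/p₁ = 1/0.08419″ = 11.878 pc; d₂ = 1/p₂ = 1/0.2724″ = 3.6711 pc.
M₁ = m₁ − 5 log₁₀ d₁ + 5 = 0.56 − 5.3737 + 5 = 0.1863.
M₂ = 5.27 − 2.8240 + 5 = 7.4460.
L₁/L₂ = 10^(0.4(M₂ − M₁)) = 10^(0.4 × 7.2597) = 10^2.90388 = 801.46.

L₁/L₂ = 801.5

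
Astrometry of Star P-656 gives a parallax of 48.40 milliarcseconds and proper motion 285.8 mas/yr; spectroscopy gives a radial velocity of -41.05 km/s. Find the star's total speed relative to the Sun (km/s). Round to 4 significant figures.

d = 1/p = 1/0.04840″ = 20.661 pc.
μ = 285.8 mas/yr = 0.2858 ″/yr.
v_t = 4.740 μ d = 4.740 × 0.2858 × 20.661 = 27.989 km/s.
v = √(v_r² + v_t²) = √((-41.05)² + 27.989²) = √2468.49 = 49.684 km/s.

49.68 km/s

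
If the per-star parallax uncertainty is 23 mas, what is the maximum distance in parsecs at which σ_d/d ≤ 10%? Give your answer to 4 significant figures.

4.348 pc

σ_d/d = σ_p/p, so the condition is σ_p/p ≤ 0.10, i.e. p ≥ σ_p/0.10.
p_min = 23/0.10 = 230 mas = 0.23 arcsec.
d_max = 1/p_min = 1/0.23 = 4.3478 pc.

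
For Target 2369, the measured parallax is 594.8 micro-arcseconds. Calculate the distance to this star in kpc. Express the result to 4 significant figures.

p = 594.8 micro-arcseconds = 0.0005948 arcsec.
d = 1/p = 1/0.0005948 = 1681.2 pc.
= 1.6812 kpc.

1.681 kpc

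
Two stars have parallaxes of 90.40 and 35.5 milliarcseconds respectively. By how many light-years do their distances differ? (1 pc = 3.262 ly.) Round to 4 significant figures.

d_A = 1/0.09040″ = 11.062 pc; d_B = 1/0.03550″ = 28.169 pc.
|d_B − d_A| = |28.169 − 11.062| = 17.107 pc = 17.107 × 3.262 ly = 55.803 ly.

55.80 ly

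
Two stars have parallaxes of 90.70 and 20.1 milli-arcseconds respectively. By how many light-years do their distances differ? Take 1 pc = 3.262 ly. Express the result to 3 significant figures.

d_A = 1/0.09070″ = 11.025 pc; d_B = 1/0.02010″ = 49.751 pc.
|d_B − d_A| = |49.751 − 11.025| = 38.726 pc = 38.726 × 3.262 ly = 126.32 ly.

126 ly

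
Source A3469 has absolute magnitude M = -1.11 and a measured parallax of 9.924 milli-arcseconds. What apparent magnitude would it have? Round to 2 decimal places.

d = 1/p = 1/0.009924″ = 100.77 pc.
m − M = 5 log₁₀ d − 5 = 5 log₁₀(100.77) − 5 = 10.0167 − 5 = 5.0167.
m = M + (m − M) = -1.11 + 5.0167 = 3.91.

m = 3.91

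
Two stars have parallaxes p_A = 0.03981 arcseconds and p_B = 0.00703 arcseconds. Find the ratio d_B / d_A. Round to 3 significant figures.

Since d = 1/p, d_B/d_A = p_A/p_B.
= 0.03981 / 0.00703 = 5.6629.

5.66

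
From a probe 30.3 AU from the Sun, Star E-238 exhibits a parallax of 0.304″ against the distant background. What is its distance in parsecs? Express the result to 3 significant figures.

With baseline B (in AU) and parallax p (in arcsec), d = B/p parsecs.
d = 30.3 / 0.304 = 99.671 pc.

99.7 pc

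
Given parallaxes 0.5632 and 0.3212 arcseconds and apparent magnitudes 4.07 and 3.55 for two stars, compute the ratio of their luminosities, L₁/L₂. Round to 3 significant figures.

L₁/L₂ = 0.201

d₁ = 1/p₁ = 1/0.5632″ = 1.7756 pc; d₂ = 1/p₂ = 1/0.3212″ = 3.1133 pc.
M₁ = m₁ − 5 log₁₀ d₁ + 5 = 4.07 − 1.2467 + 5 = 7.8233.
M₂ = 3.55 − 2.4661 + 5 = 6.0839.
L₁/L₂ = 10^(0.4(M₂ − M₁)) = 10^(0.4 × (-1.7394)) = 10^(-0.69576) = 0.20148.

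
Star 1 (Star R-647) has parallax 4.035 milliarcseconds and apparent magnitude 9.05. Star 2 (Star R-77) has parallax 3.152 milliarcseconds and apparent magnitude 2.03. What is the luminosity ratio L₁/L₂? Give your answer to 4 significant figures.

L₁/L₂ = 0.0009495

d₁ = 1/p₁ = 1/0.004035″ = 247.83 pc; d₂ = 1/p₂ = 1/0.003152″ = 317.26 pc.
M₁ = m₁ − 5 log₁₀ d₁ + 5 = 9.05 − 11.9708 + 5 = 2.0792.
M₂ = 2.03 − 12.5071 + 5 = -5.4771.
L₁/L₂ = 10^(0.4(M₂ − M₁)) = 10^(0.4 × (-7.5563)) = 10^(-3.02252) = 0.00094947.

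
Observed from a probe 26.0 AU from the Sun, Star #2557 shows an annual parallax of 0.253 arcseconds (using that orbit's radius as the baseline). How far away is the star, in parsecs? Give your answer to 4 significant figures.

With baseline B (in AU) and parallax p (in arcsec), d = B/p parsecs.
d = 26.0 / 0.253 = 102.77 pc.

102.8 pc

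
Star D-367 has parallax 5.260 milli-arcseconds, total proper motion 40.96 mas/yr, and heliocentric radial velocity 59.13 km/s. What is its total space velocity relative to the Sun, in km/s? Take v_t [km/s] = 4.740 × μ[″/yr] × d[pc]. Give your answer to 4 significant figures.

d = 1/p = 1/0.005260″ = 190.11 pc.
μ = 40.96 mas/yr = 0.04096 ″/yr.
v_t = 4.740 μ d = 4.740 × 0.04096 × 190.11 = 36.91 km/s.
v = √(v_r² + v_t²) = √(59.13² + 36.91²) = √4858.71 = 69.704 km/s.

69.70 km/s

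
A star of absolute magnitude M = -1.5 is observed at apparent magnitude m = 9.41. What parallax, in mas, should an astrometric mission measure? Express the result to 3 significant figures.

0.658 mas

m − M = 9.41 − (-1.5) = 10.91.
d = 10^((m−M)/5 + 1) = 10^3.182 = 1520.5 pc.
p = 1/d = 1/1520.5 = 0.00065768 arcsec = 0.65768 mas.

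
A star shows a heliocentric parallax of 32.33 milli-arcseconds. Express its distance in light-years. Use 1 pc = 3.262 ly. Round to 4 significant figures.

100.9 light years

p = 32.33 milli-arcseconds = 0.03233 arcsec.
d = 1/p = 1/0.03233 = 30.931 pc.
In light-years: 30.931 × 3.262 = 100.9 ly.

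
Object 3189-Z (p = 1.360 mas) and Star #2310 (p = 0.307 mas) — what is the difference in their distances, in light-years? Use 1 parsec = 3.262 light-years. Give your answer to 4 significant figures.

d_A = 1/0.001360″ = 735.29 pc; d_B = 1/0.0003070″ = 3257.3 pc.
|d_B − d_A| = |3257.3 − 735.29| = 2522 pc = 2522 × 3.262 ly = 8226.8 ly.

8227 ly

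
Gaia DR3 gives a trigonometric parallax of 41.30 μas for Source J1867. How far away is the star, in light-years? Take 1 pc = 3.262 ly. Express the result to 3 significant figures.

p = 41.30 μas = 0.00004130 arcsec.
d = 1/p = 1/0.00004130 = 24213 pc.
In light-years: 24213 × 3.262 = 78983 ly.

79000 light years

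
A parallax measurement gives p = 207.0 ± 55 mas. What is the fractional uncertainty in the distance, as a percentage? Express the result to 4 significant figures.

For d = 1/p, |σ_d/d| = |σ_p/p|.
σ_p/p = 55 / 207.0 = 0.2657 = 26.57%.

26.57%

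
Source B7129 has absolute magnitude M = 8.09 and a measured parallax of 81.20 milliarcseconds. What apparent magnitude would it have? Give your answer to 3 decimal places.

m = 8.542

d = 1/p = 1/0.08120″ = 12.315 pc.
m − M = 5 log₁₀ d − 5 = 5 log₁₀(12.315) − 5 = 5.4522 − 5 = 0.4522.
m = M + (m − M) = 8.09 + 0.4522 = 8.542.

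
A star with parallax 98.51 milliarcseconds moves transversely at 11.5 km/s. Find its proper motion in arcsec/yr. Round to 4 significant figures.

d = 1/p = 1/0.09851″ = 10.151 pc.
μ = v_t / (4.74 d) = 11.5 / (4.74 × 10.151) = 11.5 / 48.116 = 0.23901 ″/yr.

0.2390 arcsec/yr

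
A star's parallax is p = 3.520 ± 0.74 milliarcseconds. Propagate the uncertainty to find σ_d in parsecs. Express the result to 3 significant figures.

d = 1/p, so σ_d = σ_p / p².
σ_d = 0.000740 / (0.003520)² = 0.000740 / 0.00001239 = 59.726 pc.

59.7 pc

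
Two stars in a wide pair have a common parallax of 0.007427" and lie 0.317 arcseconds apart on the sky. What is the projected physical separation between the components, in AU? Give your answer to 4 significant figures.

d = 1/p = 1/0.007427″ = 134.64 pc.
At distance d (pc), an angle of θ arcsec spans θ·d AU: s = 0.317 × 134.64 = 42.681 AU.

42.68 AU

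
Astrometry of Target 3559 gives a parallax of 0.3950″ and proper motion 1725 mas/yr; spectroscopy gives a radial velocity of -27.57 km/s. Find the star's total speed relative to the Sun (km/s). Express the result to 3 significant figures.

d = 1/p = 1/0.3950″ = 2.5316 pc.
μ = 1725 mas/yr = 1.725 ″/yr.
v_t = 4.740 μ d = 4.740 × 1.725 × 2.5316 = 20.7 km/s.
v = √(v_r² + v_t²) = √((-27.57)² + 20.7²) = √1188.59 = 34.476 km/s.

34.5 km/s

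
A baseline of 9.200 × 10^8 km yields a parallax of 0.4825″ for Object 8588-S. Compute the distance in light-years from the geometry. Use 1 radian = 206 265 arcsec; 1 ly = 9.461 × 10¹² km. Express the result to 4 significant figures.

θ = 0.4825″ = 0.4825/206265 = 2.3392 × 10^-6 rad.
d = B/θ = (9.200 × 10^8) / (2.3392 × 10^-6) = 3.9330 × 10^14 km = (3.9330 × 10^14) / (9.461 × 10^12) ly = 41.571 ly.

41.57 ly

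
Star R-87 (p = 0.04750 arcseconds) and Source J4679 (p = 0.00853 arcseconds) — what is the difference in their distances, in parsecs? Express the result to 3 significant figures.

d_A = 1/0.04750″ = 21.053 pc; d_B = 1/0.008530″ = 117.23 pc.
|d_B − d_A| = |117.23 − 21.053| = 96.177 pc.

96.2 pc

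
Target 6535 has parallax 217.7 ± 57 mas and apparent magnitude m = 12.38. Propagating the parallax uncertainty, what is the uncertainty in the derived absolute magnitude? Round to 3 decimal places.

σ_M = 0.569 mag

M = m − 5 log₁₀ d + 5 = m + 5 log₁₀ p + 5, so ∂M/∂p = 5/(p ln 10).
σ_M = (5/ln 10) · (σ_p/p) = 2.1715 × 57/217.7 = 2.1715 × 0.26183 = 0.56856.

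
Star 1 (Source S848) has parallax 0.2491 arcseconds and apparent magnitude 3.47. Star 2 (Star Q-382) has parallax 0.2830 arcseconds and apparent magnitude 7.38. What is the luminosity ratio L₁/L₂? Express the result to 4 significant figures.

d₁ = 1/p₁ = 1/0.2491″ = 4.0145 pc; d₂ = 1/p₂ = 1/0.2830″ = 3.5336 pc.
M₁ = m₁ − 5 log₁₀ d₁ + 5 = 3.47 − 3.0182 + 5 = 5.4518.
M₂ = 7.38 − 2.7411 + 5 = 9.6389.
L₁/L₂ = 10^(0.4(M₂ − M₁)) = 10^(0.4 × 4.1871) = 10^1.67484 = 47.298.

L₁/L₂ = 47.30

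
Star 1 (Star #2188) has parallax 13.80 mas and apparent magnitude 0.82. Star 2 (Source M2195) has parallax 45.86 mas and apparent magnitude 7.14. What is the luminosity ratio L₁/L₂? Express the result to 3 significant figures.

d₁ = 1/p₁ = 1/0.01380″ = 72.464 pc; d₂ = 1/p₂ = 1/0.04586″ = 21.805 pc.
M₁ = m₁ − 5 log₁₀ d₁ + 5 = 0.82 − 9.3006 + 5 = -3.4806.
M₂ = 7.14 − 6.6928 + 5 = 5.4472.
L₁/L₂ = 10^(0.4(M₂ − M₁)) = 10^(0.4 × 8.9278) = 10^3.57112 = 3724.9.

L₁/L₂ = 3720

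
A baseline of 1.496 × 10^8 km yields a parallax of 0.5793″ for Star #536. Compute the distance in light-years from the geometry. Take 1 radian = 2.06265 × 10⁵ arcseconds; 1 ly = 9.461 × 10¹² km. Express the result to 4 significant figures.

θ = 0.5793″ = 0.5793/206265 = 2.8085 × 10^-6 rad.
d = B/θ = (1.496 × 10^8) / (2.8085 × 10^-6) = 5.3267 × 10^13 km = (5.3267 × 10^13) / (9.461 × 10^12) ly = 5.6302 ly.

5.630 ly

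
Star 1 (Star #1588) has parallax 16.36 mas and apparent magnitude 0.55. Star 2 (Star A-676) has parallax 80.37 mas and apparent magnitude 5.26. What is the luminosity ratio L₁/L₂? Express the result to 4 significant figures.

d₁ = 1/p₁ = 1/0.01636″ = 61.125 pc; d₂ = 1/p₂ = 1/0.08037″ = 12.442 pc.
M₁ = m₁ − 5 log₁₀ d₁ + 5 = 0.55 − 8.9311 + 5 = -3.3811.
M₂ = 5.26 − 5.4745 + 5 = 4.7855.
L₁/L₂ = 10^(0.4(M₂ − M₁)) = 10^(0.4 × 8.1666) = 10^3.26664 = 1847.7.

L₁/L₂ = 1848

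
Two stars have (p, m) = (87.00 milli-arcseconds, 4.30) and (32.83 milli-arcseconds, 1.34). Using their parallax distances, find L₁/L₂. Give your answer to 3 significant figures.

L₁/L₂ = 0.00932

d₁ = 1/p₁ = 1/0.08700″ = 11.494 pc; d₂ = 1/p₂ = 1/0.03283″ = 30.46 pc.
M₁ = m₁ − 5 log₁₀ d₁ + 5 = 4.30 − 5.3024 + 5 = 3.9976.
M₂ = 1.34 − 7.4186 + 5 = -1.0786.
L₁/L₂ = 10^(0.4(M₂ − M₁)) = 10^(0.4 × (-5.0762)) = 10^(-2.03048) = 0.0093222.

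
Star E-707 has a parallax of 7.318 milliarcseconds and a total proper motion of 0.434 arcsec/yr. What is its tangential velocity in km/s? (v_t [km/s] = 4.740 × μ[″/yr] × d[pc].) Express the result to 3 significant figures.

d = 1/p = 1/0.007318″ = 136.65 pc.
v_t = 4.74 × μ × d = 4.74 × 0.434 × 136.65 = 281.11 km/s.

281 km/s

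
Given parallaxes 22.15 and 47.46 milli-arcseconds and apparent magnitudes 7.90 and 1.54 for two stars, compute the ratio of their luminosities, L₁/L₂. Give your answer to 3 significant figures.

d₁ = 1/p₁ = 1/0.02215″ = 45.147 pc; d₂ = 1/p₂ = 1/0.04746″ = 21.07 pc.
M₁ = m₁ − 5 log₁₀ d₁ + 5 = 7.90 − 8.2731 + 5 = 4.6269.
M₂ = 1.54 − 6.6183 + 5 = -0.0783.
L₁/L₂ = 10^(0.4(M₂ − M₁)) = 10^(0.4 × (-4.7052)) = 10^(-1.88208) = 0.01312.

L₁/L₂ = 0.0131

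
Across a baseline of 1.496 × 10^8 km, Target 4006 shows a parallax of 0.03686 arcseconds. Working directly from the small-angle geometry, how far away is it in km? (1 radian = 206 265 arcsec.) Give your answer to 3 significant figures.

θ = 0.03686″ = 0.03686/206265 = 1.7870 × 10^-7 rad.
d = B/θ = (1.496 × 10^8) / (1.7870 × 10^-7) = 8.3716 × 10^14 km.

8.37 × 10^14 km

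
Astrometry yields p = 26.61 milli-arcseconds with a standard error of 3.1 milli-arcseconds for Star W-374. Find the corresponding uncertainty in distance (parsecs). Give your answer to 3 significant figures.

d = 1/p, so σ_d = σ_p / p².
σ_d = 0.00310 / (0.02661)² = 0.00310 / 0.00070809 = 4.378 pc.

4.38 pc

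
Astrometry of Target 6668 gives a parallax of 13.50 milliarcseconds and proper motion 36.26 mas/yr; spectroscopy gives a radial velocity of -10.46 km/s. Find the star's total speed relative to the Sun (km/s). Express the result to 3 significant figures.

16.5 km/s

d = 1/p = 1/0.01350″ = 74.074 pc.
μ = 36.26 mas/yr = 0.03626 ″/yr.
v_t = 4.740 μ d = 4.740 × 0.03626 × 74.074 = 12.731 km/s.
v = √(v_r² + v_t²) = √((-10.46)² + 12.731²) = √271.49 = 16.477 km/s.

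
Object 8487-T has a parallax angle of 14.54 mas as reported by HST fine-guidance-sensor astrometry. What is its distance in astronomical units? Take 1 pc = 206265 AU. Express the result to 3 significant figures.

p = 14.54 mas = 0.01454 arcsec.
d = 1/p = 1/0.01454 = 68.776 pc.
In AU: 68.776 × 206265 = 1.4186 × 10^7 AU.

1.42 × 10^7 AU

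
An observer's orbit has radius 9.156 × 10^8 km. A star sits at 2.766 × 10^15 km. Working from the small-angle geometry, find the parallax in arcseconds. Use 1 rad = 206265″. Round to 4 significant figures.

0.06828 arcsec

θ ≈ B/d = (9.156 × 10^8) / (2.766 × 10^15) = 3.3102 × 10^-7 rad.
In arcseconds: 3.3102 × 10^-7 × 206265 = 0.068278″.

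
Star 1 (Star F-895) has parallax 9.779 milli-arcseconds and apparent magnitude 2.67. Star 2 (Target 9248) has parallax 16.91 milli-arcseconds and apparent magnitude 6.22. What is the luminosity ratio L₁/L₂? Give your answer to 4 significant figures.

L₁/L₂ = 78.65

d₁ = 1/p₁ = 1/0.009779″ = 102.26 pc; d₂ = 1/p₂ = 1/0.01691″ = 59.137 pc.
M₁ = m₁ − 5 log₁₀ d₁ + 5 = 2.67 − 10.0485 + 5 = -2.3785.
M₂ = 6.22 − 8.8593 + 5 = 2.3607.
L₁/L₂ = 10^(0.4(M₂ − M₁)) = 10^(0.4 × 4.7392) = 10^1.89568 = 78.647.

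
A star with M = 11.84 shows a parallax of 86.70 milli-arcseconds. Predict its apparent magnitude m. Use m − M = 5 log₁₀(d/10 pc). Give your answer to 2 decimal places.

d = 1/p = 1/0.08670″ = 11.534 pc.
m − M = 5 log₁₀ d − 5 = 5 log₁₀(11.534) − 5 = 5.3099 − 5 = 0.3099.
m = M + (m − M) = 11.84 + 0.3099 = 12.15.

m = 12.15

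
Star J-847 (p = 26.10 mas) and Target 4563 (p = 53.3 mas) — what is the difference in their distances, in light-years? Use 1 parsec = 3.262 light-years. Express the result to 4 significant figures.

63.78 ly

d_A = 1/0.02610″ = 38.314 pc; d_B = 1/0.05330″ = 18.762 pc.
|d_B − d_A| = |18.762 − 38.314| = 19.552 pc = 19.552 × 3.262 ly = 63.779 ly.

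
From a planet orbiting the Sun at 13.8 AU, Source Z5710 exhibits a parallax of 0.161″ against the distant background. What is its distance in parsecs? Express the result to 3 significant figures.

85.7 pc

With baseline B (in AU) and parallax p (in arcsec), d = B/p parsecs.
d = 13.8 / 0.161 = 85.714 pc.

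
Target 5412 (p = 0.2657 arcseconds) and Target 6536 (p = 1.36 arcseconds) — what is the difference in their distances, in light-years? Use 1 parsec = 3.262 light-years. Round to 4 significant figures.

d_A = 1/0.2657″ = 3.7636 pc; d_B = 1/1.360″ = 0.73529 pc.
|d_B − d_A| = |0.73529 − 3.7636| = 3.0283 pc = 3.0283 × 3.262 ly = 9.8783 ly.

9.878 ly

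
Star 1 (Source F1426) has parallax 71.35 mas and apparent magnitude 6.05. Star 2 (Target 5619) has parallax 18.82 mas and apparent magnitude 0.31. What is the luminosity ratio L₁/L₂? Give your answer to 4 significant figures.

d₁ = 1/p₁ = 1/0.07135″ = 14.015 pc; d₂ = 1/p₂ = 1/0.01882″ = 53.135 pc.
M₁ = m₁ − 5 log₁₀ d₁ + 5 = 6.05 − 5.7330 + 5 = 5.3170.
M₂ = 0.31 − 8.6269 + 5 = -3.3169.
L₁/L₂ = 10^(0.4(M₂ − M₁)) = 10^(0.4 × (-8.6339)) = 10^(-3.45356) = 0.00035192.

L₁/L₂ = 0.0003519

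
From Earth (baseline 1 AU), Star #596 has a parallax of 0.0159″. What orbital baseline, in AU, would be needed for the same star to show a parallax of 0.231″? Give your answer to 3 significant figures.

14.5 AU

Parallax scales linearly with baseline: p ∝ B, so B = p_target / p_Earth × 1 AU.
B = 0.231 / 0.0159 = 14.528 AU.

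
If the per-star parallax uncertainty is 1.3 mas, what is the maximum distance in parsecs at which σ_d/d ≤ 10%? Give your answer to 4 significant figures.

76.92 pc

σ_d/d = σ_p/p, so the condition is σ_p/p ≤ 0.10, i.e. p ≥ σ_p/0.10.
p_min = 1.3/0.10 = 13 mas = 0.013 arcsec.
d_max = 1/p_min = 1/0.013 = 76.923 pc.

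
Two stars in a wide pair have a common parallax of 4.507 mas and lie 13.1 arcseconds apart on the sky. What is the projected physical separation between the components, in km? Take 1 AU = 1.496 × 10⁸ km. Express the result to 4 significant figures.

4.348 × 10^11 km

d = 1/p = 1/0.004507″ = 221.88 pc.
At distance d (pc), an angle of θ arcsec spans θ·d AU: s = 13.1 × 221.88 = 2906.6 AU.
= 2906.6 × 1.496 × 10⁸ km = 4.3483 × 10^11 km.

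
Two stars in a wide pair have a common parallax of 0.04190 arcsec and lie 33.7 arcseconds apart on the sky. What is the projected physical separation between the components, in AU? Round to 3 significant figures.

d = 1/p = 1/0.04190″ = 23.866 pc.
At distance d (pc), an angle of θ arcsec spans θ·d AU: s = 33.7 × 23.866 = 804.28 AU.

804 AU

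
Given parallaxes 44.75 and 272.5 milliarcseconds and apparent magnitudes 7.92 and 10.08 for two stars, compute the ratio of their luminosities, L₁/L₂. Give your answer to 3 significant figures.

L₁/L₂ = 271

d₁ = 1/p₁ = 1/0.04475″ = 22.346 pc; d₂ = 1/p₂ = 1/0.2725″ = 3.6697 pc.
M₁ = m₁ − 5 log₁₀ d₁ + 5 = 7.92 − 6.7460 + 5 = 6.1740.
M₂ = 10.08 − 2.8232 + 5 = 12.2568.
L₁/L₂ = 10^(0.4(M₂ − M₁)) = 10^(0.4 × 6.0828) = 10^2.43312 = 271.09.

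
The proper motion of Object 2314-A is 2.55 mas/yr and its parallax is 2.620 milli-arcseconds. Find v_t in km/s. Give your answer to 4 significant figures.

4.613 km/s

d = 1/p = 1/0.002620″ = 381.68 pc.
μ = 2.55 mas/yr = 0.00255 ″/yr.
v_t = 4.74 × μ × d = 4.74 × 0.00255 × 381.68 = 4.6134 km/s.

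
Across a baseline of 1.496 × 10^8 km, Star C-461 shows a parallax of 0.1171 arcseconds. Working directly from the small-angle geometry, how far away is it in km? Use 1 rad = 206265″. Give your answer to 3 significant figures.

2.64 × 10^14 km

θ = 0.1171″ = 0.1171/206265 = 5.6772 × 10^-7 rad.
d = B/θ = (1.496 × 10^8) / (5.6772 × 10^-7) = 2.6351 × 10^14 km.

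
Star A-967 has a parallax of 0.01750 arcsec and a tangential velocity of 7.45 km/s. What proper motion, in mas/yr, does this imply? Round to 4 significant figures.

27.51 mas/yr

d = 1/p = 1/0.01750″ = 57.143 pc.
μ = v_t / (4.74 d) = 7.45 / (4.74 × 57.143) = 7.45 / 270.86 = 0.027505 ″/yr = 27.505 mas/yr.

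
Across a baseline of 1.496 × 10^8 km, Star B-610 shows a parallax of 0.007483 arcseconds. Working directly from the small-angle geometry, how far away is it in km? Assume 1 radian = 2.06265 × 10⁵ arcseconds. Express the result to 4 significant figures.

4.124 × 10^15 km

θ = 0.007483″ = 0.007483/206265 = 3.6279 × 10^-8 rad.
d = B/θ = (1.496 × 10^8) / (3.6279 × 10^-8) = 4.1236 × 10^15 km.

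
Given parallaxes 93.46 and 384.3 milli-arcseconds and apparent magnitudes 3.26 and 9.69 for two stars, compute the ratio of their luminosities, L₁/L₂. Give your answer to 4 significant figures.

d₁ = 1/p₁ = 1/0.09346″ = 10.7 pc; d₂ = 1/p₂ = 1/0.3843″ = 2.6021 pc.
M₁ = m₁ − 5 log₁₀ d₁ + 5 = 3.26 − 5.1469 + 5 = 3.1131.
M₂ = 9.69 − 2.0766 + 5 = 12.6134.
L₁/L₂ = 10^(0.4(M₂ − M₁)) = 10^(0.4 × 9.5003) = 10^3.80012 = 6311.3.

L₁/L₂ = 6311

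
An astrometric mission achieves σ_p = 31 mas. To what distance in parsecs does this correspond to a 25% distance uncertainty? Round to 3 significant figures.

σ_d/d = σ_p/p, so the condition is σ_p/p ≤ 0.25, i.e. p ≥ σ_p/0.25.
p_min = 31/0.25 = 124 mas = 0.124 arcsec.
d_max = 1/p_min = 1/0.124 = 8.0645 pc.

8.06 pc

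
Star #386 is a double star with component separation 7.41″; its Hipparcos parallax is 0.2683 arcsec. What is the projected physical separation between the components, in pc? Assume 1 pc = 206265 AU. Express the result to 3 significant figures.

0.000134 pc

d = 1/p = 1/0.2683″ = 3.7272 pc.
At distance d (pc), an angle of θ arcsec spans θ·d AU: s = 7.41 × 3.7272 = 27.619 AU.
= 27.619 / 206265 = 0.00013390 pc.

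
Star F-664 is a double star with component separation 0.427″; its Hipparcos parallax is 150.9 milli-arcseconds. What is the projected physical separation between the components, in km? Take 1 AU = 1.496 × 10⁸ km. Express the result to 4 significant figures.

d = 1/p = 1/0.1509″ = 6.6269 pc.
At distance d (pc), an angle of θ arcsec spans θ·d AU: s = 0.427 × 6.6269 = 2.8297 AU.
= 2.8297 × 1.496 × 10⁸ km = 4.2332 × 10^8 km.

4.233 × 10^8 km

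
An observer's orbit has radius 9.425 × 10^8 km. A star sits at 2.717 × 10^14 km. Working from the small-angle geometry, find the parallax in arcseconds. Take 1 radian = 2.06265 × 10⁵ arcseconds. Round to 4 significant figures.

θ ≈ B/d = (9.425 × 10^8) / (2.717 × 10^14) = 3.4689 × 10^-6 rad.
In arcseconds: 3.4689 × 10^-6 × 206265 = 0.71551″.

0.7155 arcsec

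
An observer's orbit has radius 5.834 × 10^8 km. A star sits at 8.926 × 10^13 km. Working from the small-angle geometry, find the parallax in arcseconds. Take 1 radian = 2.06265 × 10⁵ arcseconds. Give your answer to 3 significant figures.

θ ≈ B/d = (5.834 × 10^8) / (8.926 × 10^13) = 6.5360 × 10^-6 rad.
In arcseconds: 6.5360 × 10^-6 × 206265 = 1.3481″.

1.35 arcsec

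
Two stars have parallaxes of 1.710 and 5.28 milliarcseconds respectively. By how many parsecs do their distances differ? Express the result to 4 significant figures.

d_A = 1/0.001710″ = 584.8 pc; d_B = 1/0.005280″ = 189.39 pc.
|d_B − d_A| = |189.39 − 584.8| = 395.41 pc.

395.4 pc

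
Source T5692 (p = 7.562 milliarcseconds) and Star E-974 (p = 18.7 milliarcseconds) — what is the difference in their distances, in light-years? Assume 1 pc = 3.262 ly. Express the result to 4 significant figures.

256.9 ly

d_A = 1/0.007562″ = 132.24 pc; d_B = 1/0.01870″ = 53.476 pc.
|d_B − d_A| = |53.476 − 132.24| = 78.764 pc = 78.764 × 3.262 ly = 256.93 ly.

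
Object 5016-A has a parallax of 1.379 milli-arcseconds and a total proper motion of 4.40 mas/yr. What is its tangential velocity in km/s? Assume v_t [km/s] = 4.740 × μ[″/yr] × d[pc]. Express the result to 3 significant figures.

15.1 km/s

d = 1/p = 1/0.001379″ = 725.16 pc.
μ = 4.40 mas/yr = 0.00440 ″/yr.
v_t = 4.74 × μ × d = 4.74 × 0.00440 × 725.16 = 15.124 km/s.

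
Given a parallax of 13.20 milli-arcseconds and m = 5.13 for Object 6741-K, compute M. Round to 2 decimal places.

M = 0.73

d = 1/p = 1/0.01320″ = 75.758 pc.
m − M = 5 log₁₀(75.758) − 5 = 9.3971 − 5 = 4.3971.
M = m − (m − M) = 5.13 − 4.3971 = 0.73.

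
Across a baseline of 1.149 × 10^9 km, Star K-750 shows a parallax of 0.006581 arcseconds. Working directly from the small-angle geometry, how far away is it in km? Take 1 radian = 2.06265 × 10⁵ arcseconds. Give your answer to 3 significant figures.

θ = 0.006581″ = 0.006581/206265 = 3.1906 × 10^-8 rad.
d = B/θ = (1.149 × 10^9) / (3.1906 × 10^-8) = 3.6012 × 10^16 km.

3.60 × 10^16 km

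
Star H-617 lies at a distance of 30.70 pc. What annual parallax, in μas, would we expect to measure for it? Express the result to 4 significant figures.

p = 1/d = 1/30.7 = 0.032573 arcsec.
= 0.032573 × 10⁶ = 32573 μas.

32570 μas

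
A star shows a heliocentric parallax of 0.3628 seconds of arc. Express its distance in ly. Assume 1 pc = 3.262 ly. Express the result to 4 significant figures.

d = 1/p = 1/0.3628 = 2.7563 pc.
In light-years: 2.7563 × 3.262 = 8.9911 ly.

8.991 ly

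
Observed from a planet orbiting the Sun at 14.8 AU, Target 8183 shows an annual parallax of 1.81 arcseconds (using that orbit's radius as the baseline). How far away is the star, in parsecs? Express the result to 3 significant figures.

With baseline B (in AU) and parallax p (in arcsec), d = B/p parsecs.
d = 14.8 / 1.81 = 8.1768 pc.

8.18 pc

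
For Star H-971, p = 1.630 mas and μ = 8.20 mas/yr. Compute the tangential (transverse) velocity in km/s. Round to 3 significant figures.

23.8 km/s

d = 1/p = 1/0.001630″ = 613.5 pc.
μ = 8.20 mas/yr = 0.00820 ″/yr.
v_t = 4.74 × μ × d = 4.74 × 0.00820 × 613.5 = 23.846 km/s.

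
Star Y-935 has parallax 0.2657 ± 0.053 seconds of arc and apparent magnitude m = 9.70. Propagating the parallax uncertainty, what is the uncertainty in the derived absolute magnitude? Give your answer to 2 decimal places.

M = m − 5 log₁₀ d + 5 = m + 5 log₁₀ p + 5, so ∂M/∂p = 5/(p ln 10).
σ_M = (5/ln 10) · (σ_p/p) = 2.1715 × 0.053/0.2657 = 2.1715 × 0.19947 = 0.43315.

σ_M = 0.43 mag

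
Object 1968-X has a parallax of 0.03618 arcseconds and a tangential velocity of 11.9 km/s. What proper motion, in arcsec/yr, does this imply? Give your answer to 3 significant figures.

d = 1/p = 1/0.03618″ = 27.64 pc.
μ = v_t / (4.74 d) = 11.9 / (4.74 × 27.64) = 11.9 / 131.01 = 0.090833 ″/yr.

0.0908 arcsec/yr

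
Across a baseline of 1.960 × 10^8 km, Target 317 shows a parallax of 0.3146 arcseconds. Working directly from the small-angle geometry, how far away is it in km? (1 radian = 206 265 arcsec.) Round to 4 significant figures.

θ = 0.3146″ = 0.3146/206265 = 1.5252 × 10^-6 rad.
d = B/θ = (1.960 × 10^8) / (1.5252 × 10^-6) = 1.2851 × 10^14 km.

1.285 × 10^14 km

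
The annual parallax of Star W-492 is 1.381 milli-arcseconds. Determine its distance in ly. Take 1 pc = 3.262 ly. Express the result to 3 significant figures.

2360 ly

p = 1.381 milli-arcseconds = 0.001381 arcsec.
d = 1/p = 1/0.001381 = 724.11 pc.
In light-years: 724.11 × 3.262 = 2362 ly.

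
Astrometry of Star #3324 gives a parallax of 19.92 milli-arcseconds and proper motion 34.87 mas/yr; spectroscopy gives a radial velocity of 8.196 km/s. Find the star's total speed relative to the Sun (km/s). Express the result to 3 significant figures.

11.7 km/s

d = 1/p = 1/0.01992″ = 50.201 pc.
μ = 34.87 mas/yr = 0.03487 ″/yr.
v_t = 4.740 μ d = 4.740 × 0.03487 × 50.201 = 8.2974 km/s.
v = √(v_r² + v_t²) = √(8.196² + 8.2974²) = √136.021 = 11.663 km/s.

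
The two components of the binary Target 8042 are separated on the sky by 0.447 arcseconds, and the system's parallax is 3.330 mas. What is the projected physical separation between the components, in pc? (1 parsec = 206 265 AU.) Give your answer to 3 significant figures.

0.000651 pc

d = 1/p = 1/0.003330″ = 300.3 pc.
At distance d (pc), an angle of θ arcsec spans θ·d AU: s = 0.447 × 300.3 = 134.23 AU.
= 134.23 / 206265 = 0.00065076 pc.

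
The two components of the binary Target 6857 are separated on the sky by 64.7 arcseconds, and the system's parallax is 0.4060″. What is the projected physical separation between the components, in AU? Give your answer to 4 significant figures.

159.4 AU

d = 1/p = 1/0.4060″ = 2.4631 pc.
At distance d (pc), an angle of θ arcsec spans θ·d AU: s = 64.7 × 2.4631 = 159.36 AU.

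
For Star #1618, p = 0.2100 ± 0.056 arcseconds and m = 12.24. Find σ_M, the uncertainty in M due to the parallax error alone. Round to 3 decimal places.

M = m − 5 log₁₀ d + 5 = m + 5 log₁₀ p + 5, so ∂M/∂p = 5/(p ln 10).
σ_M = (5/ln 10) · (σ_p/p) = 2.1715 × 0.056/0.2100 = 2.1715 × 0.26667 = 0.57907.

σ_M = 0.579 mag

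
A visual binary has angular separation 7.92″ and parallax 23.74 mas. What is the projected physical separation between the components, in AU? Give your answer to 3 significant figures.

d = 1/p = 1/0.02374″ = 42.123 pc.
At distance d (pc), an angle of θ arcsec spans θ·d AU: s = 7.92 × 42.123 = 333.61 AU.

334 AU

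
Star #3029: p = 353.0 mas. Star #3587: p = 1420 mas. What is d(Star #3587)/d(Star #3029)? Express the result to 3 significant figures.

0.249

Since d = 1/p, d_B/d_A = p_A/p_B.
= 353.0 / 1420 = 0.24859.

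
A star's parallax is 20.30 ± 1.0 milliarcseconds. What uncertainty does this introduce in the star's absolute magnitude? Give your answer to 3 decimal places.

M = m − 5 log₁₀ d + 5 = m + 5 log₁₀ p + 5, so ∂M/∂p = 5/(p ln 10).
σ_M = (5/ln 10) · (σ_p/p) = 2.1715 × 1.0/20.30 = 2.1715 × 0.049261 = 0.10697.

σ_M = 0.107 mag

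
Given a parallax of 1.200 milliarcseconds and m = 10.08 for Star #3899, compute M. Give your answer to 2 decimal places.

d = 1/p = 1/0.001200″ = 833.33 pc.
m − M = 5 log₁₀(833.33) − 5 = 14.6041 − 5 = 9.6041.
M = m − (m − M) = 10.08 − 9.6041 = 0.48.

M = 0.48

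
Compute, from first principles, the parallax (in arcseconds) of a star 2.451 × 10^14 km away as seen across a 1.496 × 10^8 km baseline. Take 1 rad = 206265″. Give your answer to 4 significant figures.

0.1259 arcsec

θ ≈ B/d = (1.496 × 10^8) / (2.451 × 10^14) = 6.1036 × 10^-7 rad.
In arcseconds: 6.1036 × 10^-7 × 206265 = 0.1259″.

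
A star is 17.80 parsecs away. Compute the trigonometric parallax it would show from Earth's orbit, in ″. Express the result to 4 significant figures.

p = 1/d = 1/17.8 = 0.05618 arcsec.

0.05618 ″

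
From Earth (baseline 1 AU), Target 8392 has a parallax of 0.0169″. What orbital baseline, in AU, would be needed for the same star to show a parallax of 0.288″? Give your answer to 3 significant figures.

Parallax scales linearly with baseline: p ∝ B, so B = p_target / p_Earth × 1 AU.
B = 0.288 / 0.0169 = 17.041 AU.

17.0 AU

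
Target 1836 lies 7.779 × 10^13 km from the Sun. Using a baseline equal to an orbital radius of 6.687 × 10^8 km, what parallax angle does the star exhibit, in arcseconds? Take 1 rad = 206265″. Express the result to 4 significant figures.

θ ≈ B/d = (6.687 × 10^8) / (7.779 × 10^13) = 8.5962 × 10^-6 rad.
In arcseconds: 8.5962 × 10^-6 × 206265 = 1.7731″.

1.773 arcsec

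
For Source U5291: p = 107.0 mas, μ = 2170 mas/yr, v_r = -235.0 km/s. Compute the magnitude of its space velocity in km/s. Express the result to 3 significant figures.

254 km/s

d = 1/p = 1/0.1070″ = 9.3458 pc.
μ = 2170 mas/yr = 2.170 ″/yr.
v_t = 4.740 μ d = 4.740 × 2.170 × 9.3458 = 96.129 km/s.
v = √(v_r² + v_t²) = √((-235.0)² + 96.129²) = √64465.8 = 253.9 km/s.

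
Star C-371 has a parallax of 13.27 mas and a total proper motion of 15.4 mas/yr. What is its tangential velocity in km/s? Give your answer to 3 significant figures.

5.50 km/s

d = 1/p = 1/0.01327″ = 75.358 pc.
μ = 15.4 mas/yr = 0.0154 ″/yr.
v_t = 4.74 × μ × d = 4.74 × 0.0154 × 75.358 = 5.5008 km/s.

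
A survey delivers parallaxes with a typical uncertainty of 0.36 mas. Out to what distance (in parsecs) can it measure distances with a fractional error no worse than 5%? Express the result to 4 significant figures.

σ_d/d = σ_p/p, so the condition is σ_p/p ≤ 0.05, i.e. p ≥ σ_p/0.05.
p_min = 0.36/0.05 = 7.2 mas = 0.0072 arcsec.
d_max = 1/p_min = 1/0.0072 = 138.89 pc.

138.9 pc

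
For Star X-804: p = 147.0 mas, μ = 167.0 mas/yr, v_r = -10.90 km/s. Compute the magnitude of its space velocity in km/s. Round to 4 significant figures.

d = 1/p = 1/0.1470″ = 6.8027 pc.
μ = 167.0 mas/yr = 0.1670 ″/yr.
v_t = 4.740 μ d = 4.740 × 0.1670 × 6.8027 = 5.3849 km/s.
v = √(v_r² + v_t²) = √((-10.90)² + 5.3849²) = √147.807 = 12.158 km/s.

12.16 km/s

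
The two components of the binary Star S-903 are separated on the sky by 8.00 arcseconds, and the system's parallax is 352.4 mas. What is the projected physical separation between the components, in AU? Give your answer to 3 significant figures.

22.7 AU

d = 1/p = 1/0.3524″ = 2.8377 pc.
At distance d (pc), an angle of θ arcsec spans θ·d AU: s = 8.00 × 2.8377 = 22.702 AU.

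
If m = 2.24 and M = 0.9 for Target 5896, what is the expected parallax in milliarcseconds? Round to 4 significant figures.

53.95 mas

m − M = 2.24 − 0.9 = 1.34.
d = 10^((m−M)/5 + 1) = 10^1.268 = 18.535 pc.
p = 1/d = 1/18.535 = 0.053952 arcsec = 53.952 mas.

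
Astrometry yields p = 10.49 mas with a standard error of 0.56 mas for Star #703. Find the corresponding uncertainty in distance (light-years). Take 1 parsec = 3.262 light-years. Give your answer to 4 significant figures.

d = 1/p, so σ_d = σ_p / p².
σ_d = 0.000560 / (0.01049)² = 0.000560 / 0.00011004 = 5.0891 pc = 5.0891 × 3.262 ly = 16.601 ly.

16.60 ly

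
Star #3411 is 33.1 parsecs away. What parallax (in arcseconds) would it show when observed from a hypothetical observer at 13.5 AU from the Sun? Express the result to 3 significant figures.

0.408 arcsec

p (arcsec) = B (AU) / d (pc).
p = 13.5 / 33.1 = 0.40785 arcsec.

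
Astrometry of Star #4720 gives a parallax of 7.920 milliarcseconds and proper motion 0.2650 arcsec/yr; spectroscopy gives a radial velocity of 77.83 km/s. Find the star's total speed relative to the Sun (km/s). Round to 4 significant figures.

d = 1/p = 1/0.007920″ = 126.26 pc.
v_t = 4.740 μ d = 4.740 × 0.2650 × 126.26 = 158.6 km/s.
v = √(v_r² + v_t²) = √(77.83² + 158.6²) = √31211.5 = 176.67 km/s.

176.7 km/s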